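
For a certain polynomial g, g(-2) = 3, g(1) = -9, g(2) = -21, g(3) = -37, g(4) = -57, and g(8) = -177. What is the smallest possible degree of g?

2

Divided differences on the nodes -2, 1, 2, 3, 4, 8:
  order 0: 3  -9  -21  -37  -57  -177
  order 1: -4  -12  -16  -20  -30
  order 2: -2  -2  -2  -2
  order 3: 0  0  0
  order 4: 0  0
  order 5: 0
The order-2 divided differences are all -2 (nonzero) and every higher order vanishes, so the data lies on a polynomial of degree exactly 2.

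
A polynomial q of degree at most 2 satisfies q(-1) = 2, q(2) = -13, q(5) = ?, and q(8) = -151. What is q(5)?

-64

On equispaced nodes a degree-2 polynomial has vanishing third forward difference, so
  - q(-1) + 3·q(2) - 3·q(5) + q(8) = 0.
Substituting the known values and solving for q(5):
  -3·q(5) = 192
  q(5) = -64.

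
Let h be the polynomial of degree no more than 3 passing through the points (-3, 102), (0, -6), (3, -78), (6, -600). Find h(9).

Forward differences of the values at x = -3, 0, 3, 6:
  h  : 102  -6  -78  -600
  Δ  : -108  -72  -522
  Δ^2: 36  -450
  Δ^3: -486
The third differences are constant, confirming degree 3.
Interpolating (Newton forward form) and evaluating at x = 9 gives h(9) = -2058.

-2058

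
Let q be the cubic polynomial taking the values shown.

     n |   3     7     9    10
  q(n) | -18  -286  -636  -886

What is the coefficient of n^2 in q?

1

Write q(n) = an^3 + bn^2 + cn + d. Substituting each data point gives a linear system:
  27a + 9b + 3c + d = -18
  343a + 49b + 7c + d = -286
  729a + 81b + 9c + d = -636
  1000a + 100b + 10c + d = -886
Solving the system yields a = -1, b = 1, c = 2, d = -6.
So q(n) = -n³ + n² + 2n - 6.
The coefficient of n^2 is 1.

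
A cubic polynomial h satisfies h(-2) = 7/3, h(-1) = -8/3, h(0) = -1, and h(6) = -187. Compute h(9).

Using the Lagrange interpolation formula with nodes -2, -1, 0, 6:
  L_0(t) = (t + 1)t(t - 6) / -16
  L_1(t) = (t + 2)t(t - 6) / 7
  L_2(t) = (t + 2)(t + 1)(t - 6) / -12
  L_3(t) = (t + 2)(t + 1)t / 336
Then h(t) = 7/3·L_0(t) - 8/3·L_1(t) - 1·L_2(t) - 187·L_3(t).
Expanding and collecting terms gives h(t) = -t³ + (1/3)t² + 3t - 1.
Evaluating at t = 9: h(9) = -676.

-676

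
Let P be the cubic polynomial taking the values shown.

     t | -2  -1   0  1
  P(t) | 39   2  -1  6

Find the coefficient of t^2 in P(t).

5

Write P(t) = at^3 + bt^2 + ct + d. Substituting each data point gives a linear system:
  -8a + 4b - 2c + d = 39
  -a + b - c + d = 2
  d = -1
  a + b + c + d = 6
Solving the system yields a = -4, b = 5, c = 6, d = -1.
So P(t) = -4t^3 + 5t^2 + 6t - 1.
The coefficient of t^2 is 5.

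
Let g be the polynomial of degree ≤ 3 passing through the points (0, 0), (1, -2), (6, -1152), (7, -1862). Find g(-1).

Using the Lagrange interpolation formula with nodes 0, 1, 6, 7:
  L_0(u) = (u - 1)(u - 6)(u - 7) / -42
  L_1(u) = u(u - 6)(u - 7) / 30
  L_2(u) = u(u - 1)(u - 7) / -30
  L_3(u) = u(u - 1)(u - 6) / 42
Then g(u) = 0·L_0(u) - 2·L_1(u) - 1152·L_2(u) - 1862·L_3(u).
Expanding and collecting terms gives g(u) = -6u^3 + 4u^2.
Evaluating at u = -1: g(-1) = 10.

10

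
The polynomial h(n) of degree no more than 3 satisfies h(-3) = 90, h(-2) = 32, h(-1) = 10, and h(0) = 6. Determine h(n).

Write h(n) = an^3 + bn^2 + cn + d. Substituting each data point gives a linear system:
  -27a + 9b - 3c + d = 90
  -8a + 4b - 2c + d = 32
  -a + b - c + d = 10
  d = 6
Solving the system yields a = -3, b = 0, c = -1, d = 6.
So h(n) = -3n^3 - n + 6.
Check: h(-3) = 90. ✓

h(n) = -3n^3 - n + 6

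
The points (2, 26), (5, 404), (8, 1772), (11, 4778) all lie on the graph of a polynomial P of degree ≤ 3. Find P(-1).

Write P(s) = as^3 + bs^2 + cs + d. Substituting each data point gives a linear system:
  8a + 4b + 2c + d = 26
  125a + 25b + 5c + d = 404
  512a + 64b + 8c + d = 1772
  1331a + 121b + 11c + d = 4778
Solving the system yields a = 4, b = -5, c = 5, d = 4.
So P(s) = 4s^3 - 5s^2 + 5s + 4.
Then P(-1) = -10.

-10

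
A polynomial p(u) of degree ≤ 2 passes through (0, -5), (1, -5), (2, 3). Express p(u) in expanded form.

Write p(u) = au^2 + bu + c. Substituting each data point gives a linear system:
  c = -5
  a + b + c = -5
  4a + 2b + c = 3
Solving the system yields a = 4, b = -4, c = -5.
So p(u) = 4u^2 - 4u - 5.
Check: p(1) = -5. ✓

p(u) = 4u^2 - 4u - 5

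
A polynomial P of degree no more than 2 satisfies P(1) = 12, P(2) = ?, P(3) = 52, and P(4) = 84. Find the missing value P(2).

28

The 3 known points determine the degree-2 polynomial uniquely.
Write P(n) = an^2 + bn + c. Substituting each data point gives a linear system:
  a + b + c = 12
  9a + 3b + c = 52
  16a + 4b + c = 84
Solving the system yields a = 4, b = 4, c = 4.
So P(n) = 4n² + 4n + 4.
Then P(2) = 28.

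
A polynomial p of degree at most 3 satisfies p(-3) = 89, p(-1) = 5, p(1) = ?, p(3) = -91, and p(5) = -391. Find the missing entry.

-7

The 4 known points determine the degree-3 polynomial uniquely.
Write p(t) = at^3 + bt^2 + ct + d. Substituting each data point gives a linear system:
  -27a + 9b - 3c + d = 89
  -a + b - c + d = 5
  27a + 9b + 3c + d = -91
  125a + 25b + 5c + d = -391
Solving the system yields a = -3, b = 0, c = -3, d = -1.
So p(t) = -3t³ - 3t - 1.
Then p(1) = -7.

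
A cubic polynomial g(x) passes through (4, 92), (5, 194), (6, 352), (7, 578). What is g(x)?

g(x) = 2x^3 - 2x^2 - 2x + 4

Using the Lagrange interpolation formula with nodes 4, 5, 6, 7:
  L_0(x) = (x - 5)(x - 6)(x - 7) / -6
  L_1(x) = (x - 4)(x - 6)(x - 7) / 2
  L_2(x) = (x - 4)(x - 5)(x - 7) / -2
  L_3(x) = (x - 4)(x - 5)(x - 6) / 6
Then g(x) = 92·L_0(x) + 194·L_1(x) + 352·L_2(x) + 578·L_3(x).
Expanding and collecting terms gives g(x) = 2x^3 - 2x^2 - 2x + 4.
Check: g(6) = 352. ✓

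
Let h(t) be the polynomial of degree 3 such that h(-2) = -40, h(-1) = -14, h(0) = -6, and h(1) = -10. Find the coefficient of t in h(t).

1

Write h(t) = at^3 + bt^2 + ct + d. Substituting each data point gives a linear system:
  -8a + 4b - 2c + d = -40
  -a + b - c + d = -14
  d = -6
  a + b + c + d = -10
Solving the system yields a = 1, b = -6, c = 1, d = -6.
So h(t) = t³ - 6t² + t - 6.
The coefficient of t is 1.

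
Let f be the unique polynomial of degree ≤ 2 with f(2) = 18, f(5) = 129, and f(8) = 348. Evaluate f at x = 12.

808

Forward differences of the values at x = 2, 5, 8:
  f  : 18  129  348
  Δ  : 111  219
  Δ^2: 108
The second differences are constant, confirming degree 2.
Interpolating (Newton forward form) and evaluating at x = 12 gives f(12) = 808.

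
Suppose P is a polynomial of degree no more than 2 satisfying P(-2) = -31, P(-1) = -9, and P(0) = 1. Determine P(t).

P(t) = -6t^2 + 4t + 1

Using the Lagrange interpolation formula with nodes -2, -1, 0:
  L_0(t) = (t + 1)t / 2
  L_1(t) = (t + 2)t / -1
  L_2(t) = (t + 2)(t + 1) / 2
Then P(t) = -31·L_0(t) - 9·L_1(t) + 1·L_2(t).
Expanding and collecting terms gives P(t) = -6t^2 + 4t + 1.
Check: P(-1) = -9. ✓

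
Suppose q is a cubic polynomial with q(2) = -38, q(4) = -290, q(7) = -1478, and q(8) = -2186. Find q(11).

-5582

Write q(u) = au^3 + bu^2 + cu + d. Substituting each data point gives a linear system:
  8a + 4b + 2c + d = -38
  64a + 16b + 4c + d = -290
  343a + 49b + 7c + d = -1478
  512a + 64b + 8c + d = -2186
Solving the system yields a = -4, b = -2, c = -2, d = 6.
So q(u) = -4u³ - 2u² - 2u + 6.
Then q(11) = -5582.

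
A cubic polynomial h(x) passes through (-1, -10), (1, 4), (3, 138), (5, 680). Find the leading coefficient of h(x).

Write h(x) = ax^3 + bx^2 + cx + d. Substituting each data point gives a linear system:
  -a + b - c + d = -10
  a + b + c + d = 4
  27a + 9b + 3c + d = 138
  125a + 25b + 5c + d = 680
Solving the system yields a = 6, b = -3, c = 1, d = 0.
So h(x) = 6x³ - 3x² + x.
The leading coefficient is 6.

6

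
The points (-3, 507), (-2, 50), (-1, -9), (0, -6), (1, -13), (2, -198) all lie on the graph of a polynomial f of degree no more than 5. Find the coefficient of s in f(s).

Write f(s) = as^5 + bs^4 + cs^3 + ds^2 + es + k. Substituting each data point gives a linear system:
  -243a + 81b - 27c + 9d - 3e + k = 507
  -32a + 16b - 8c + 4d - 2e + k = 50
  -a + b - c + d - e + k = -9
  k = -6
  a + b + c + d + e + k = -13
  32a + 16b + 8c + 4d + 2e + k = -198
Solving the system yields a = -3, b = -4, c = -5, d = -1, e = 6, k = -6.
So f(s) = -3s⁵ - 4s⁴ - 5s³ - s² + 6s - 6.
The coefficient of s is 6.

6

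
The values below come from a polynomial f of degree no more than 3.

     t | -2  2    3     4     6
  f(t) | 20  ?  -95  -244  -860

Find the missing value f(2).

The 4 known points determine the degree-3 polynomial uniquely.
Write f(t) = at^3 + bt^2 + ct + d. Substituting each data point gives a linear system:
  -8a + 4b - 2c + d = 20
  27a + 9b + 3c + d = -95
  64a + 16b + 4c + d = -244
  216a + 36b + 6c + d = -860
Solving the system yields a = -4, b = -1, c = 6, d = 4.
So f(t) = -4t^3 - t^2 + 6t + 4.
Then f(2) = -20.

-20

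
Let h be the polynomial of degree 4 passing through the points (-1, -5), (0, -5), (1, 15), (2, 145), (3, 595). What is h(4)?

1695

Forward differences of the values at x = -1, 0, 1, 2, 3:
  h  : -5  -5  15  145  595
  Δ  : 0  20  130  450
  Δ^2: 20  110  320
  Δ^3: 90  210
  Δ^4: 120
The fourth differences are constant, confirming degree 4.
Interpolating (Newton forward form) and evaluating at x = 4 gives h(4) = 1695.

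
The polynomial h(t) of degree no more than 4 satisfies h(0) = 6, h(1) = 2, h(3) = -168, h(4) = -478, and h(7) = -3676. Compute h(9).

Using the Lagrange interpolation formula with nodes 0, 1, 3, 4, 7:
  L_0(t) = (t - 1)(t - 3)(t - 4)(t - 7) / 84
  L_1(t) = t(t - 3)(t - 4)(t - 7) / -36
  L_2(t) = t(t - 1)(t - 4)(t - 7) / 24
  L_3(t) = t(t - 1)(t - 3)(t - 7) / -36
  L_4(t) = t(t - 1)(t - 3)(t - 4) / 504
Then h(t) = 6·L_0(t) + 2·L_1(t) - 168·L_2(t) - 478·L_3(t) - 3676·L_4(t).
Expanding and collecting terms gives h(t) = -t^4 - 4t^3 + 2t^2 - t + 6.
Evaluating at t = 9: h(9) = -9318.

-9318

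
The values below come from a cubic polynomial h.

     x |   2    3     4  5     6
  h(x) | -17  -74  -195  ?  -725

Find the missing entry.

-404

The 4 known points determine the degree-3 polynomial uniquely.
Write h(x) = ax^3 + bx^2 + cx + d. Substituting each data point gives a linear system:
  8a + 4b + 2c + d = -17
  27a + 9b + 3c + d = -74
  64a + 16b + 4c + d = -195
  216a + 36b + 6c + d = -725
Solving the system yields a = -4, b = 4, c = -1, d = 1.
So h(x) = -4x³ + 4x² - x + 1.
Then h(5) = -404.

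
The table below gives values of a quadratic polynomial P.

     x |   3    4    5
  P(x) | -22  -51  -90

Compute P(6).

-139

Write P(x) = ax^2 + bx + c. Substituting each data point gives a linear system:
  9a + 3b + c = -22
  16a + 4b + c = -51
  25a + 5b + c = -90
Solving the system yields a = -5, b = 6, c = 5.
So P(x) = -5x^2 + 6x + 5.
Then P(6) = -139.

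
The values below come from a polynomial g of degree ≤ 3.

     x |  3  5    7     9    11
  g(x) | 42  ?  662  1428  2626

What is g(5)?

232

The 4 known points determine the degree-3 polynomial uniquely.
Write g(x) = ax^3 + bx^2 + cx + d. Substituting each data point gives a linear system:
  27a + 9b + 3c + d = 42
  343a + 49b + 7c + d = 662
  729a + 81b + 9c + d = 1428
  1331a + 121b + 11c + d = 2626
Solving the system yields a = 2, b = 0, c = -3, d = -3.
So g(x) = 2x^3 - 3x - 3.
Then g(5) = 232.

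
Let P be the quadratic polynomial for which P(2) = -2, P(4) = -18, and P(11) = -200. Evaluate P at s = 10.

Using the Lagrange interpolation formula with nodes 2, 4, 11:
  L_0(s) = (s - 4)(s - 11) / 18
  L_1(s) = (s - 2)(s - 11) / -14
  L_2(s) = (s - 2)(s - 4) / 63
Then P(s) = -2·L_0(s) - 18·L_1(s) - 200·L_2(s).
Expanding and collecting terms gives P(s) = -2s² + 4s - 2.
Evaluating at s = 10: P(10) = -162.

-162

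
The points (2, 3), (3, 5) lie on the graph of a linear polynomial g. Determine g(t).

Write g(t) = at + b. Substituting each data point gives a linear system:
  2a + b = 3
  3a + b = 5
Solving the system yields a = 2, b = -1.
So g(t) = 2t - 1.
Check: g(3) = 5. ✓

g(t) = 2t - 1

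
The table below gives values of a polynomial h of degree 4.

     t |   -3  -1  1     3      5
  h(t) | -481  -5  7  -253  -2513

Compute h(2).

Forward differences of the values at t = -3, -1, 1, 3, 5:
  h  : -481  -5  7  -253  -2513
  Δ  : 476  12  -260  -2260
  Δ^2: -464  -272  -2000
  Δ^3: 192  -1728
  Δ^4: -1920
The fourth differences are constant, confirming degree 4.
Interpolating (Newton forward form) and evaluating at t = 2 gives h(2) = -26.

-26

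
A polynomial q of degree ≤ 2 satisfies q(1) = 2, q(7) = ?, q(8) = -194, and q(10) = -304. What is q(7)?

-148

The 3 known points determine the degree-2 polynomial uniquely.
Write q(t) = at^2 + bt + c. Substituting each data point gives a linear system:
  a + b + c = 2
  64a + 8b + c = -194
  100a + 10b + c = -304
Solving the system yields a = -3, b = -1, c = 6.
So q(t) = -3t² - t + 6.
Then q(7) = -148.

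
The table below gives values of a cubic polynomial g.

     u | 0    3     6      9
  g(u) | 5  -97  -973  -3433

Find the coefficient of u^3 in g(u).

-5

Write g(u) = au^3 + bu^2 + cu + d. Substituting each data point gives a linear system:
  d = 5
  27a + 9b + 3c + d = -97
  216a + 36b + 6c + d = -973
  729a + 81b + 9c + d = -3433
Solving the system yields a = -5, b = 2, c = 5, d = 5.
So g(u) = -5u^3 + 2u^2 + 5u + 5.
The leading coefficient is -5.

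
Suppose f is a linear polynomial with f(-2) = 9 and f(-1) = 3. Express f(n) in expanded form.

f(n) = -6n - 3

Using the Lagrange interpolation formula with nodes -2, -1:
  L_0(n) = (n + 1) / -1
  L_1(n) = (n + 2) / 1
Then f(n) = 9·L_0(n) + 3·L_1(n).
Expanding and collecting terms gives f(n) = -6n - 3.
Check: f(-1) = 3. ✓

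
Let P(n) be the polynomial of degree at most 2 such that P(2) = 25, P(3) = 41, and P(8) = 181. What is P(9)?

221

Using the Lagrange interpolation formula with nodes 2, 3, 8:
  L_0(n) = (n - 3)(n - 8) / 6
  L_1(n) = (n - 2)(n - 8) / -5
  L_2(n) = (n - 2)(n - 3) / 30
Then P(n) = 25·L_0(n) + 41·L_1(n) + 181·L_2(n).
Expanding and collecting terms gives P(n) = 2n^2 + 6n + 5.
Evaluating at n = 9: P(9) = 221.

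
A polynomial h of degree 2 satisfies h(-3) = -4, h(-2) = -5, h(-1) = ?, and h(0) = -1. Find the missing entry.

On equispaced nodes a degree-2 polynomial has vanishing third forward difference, so
  - h(-3) + 3·h(-2) - 3·h(-1) + h(0) = 0.
Substituting the known values and solving for h(-1):
  -3·h(-1) = 12
  h(-1) = -4.

-4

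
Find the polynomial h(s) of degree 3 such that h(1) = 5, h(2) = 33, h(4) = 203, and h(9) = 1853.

Write h(s) = as^3 + bs^2 + cs + d. Substituting each data point gives a linear system:
  a + b + c + d = 5
  8a + 4b + 2c + d = 33
  64a + 16b + 4c + d = 203
  729a + 81b + 9c + d = 1853
Solving the system yields a = 2, b = 5, c = -1, d = -1.
So h(s) = 2s^3 + 5s^2 - s - 1.
Check: h(1) = 5. ✓

h(s) = 2s^3 + 5s^2 - s - 1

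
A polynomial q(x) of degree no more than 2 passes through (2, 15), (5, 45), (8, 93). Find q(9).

Using the Lagrange interpolation formula with nodes 2, 5, 8:
  L_0(x) = (x - 5)(x - 8) / 18
  L_1(x) = (x - 2)(x - 8) / -9
  L_2(x) = (x - 2)(x - 5) / 18
Then q(x) = 15·L_0(x) + 45·L_1(x) + 93·L_2(x).
Expanding and collecting terms gives q(x) = x^2 + 3x + 5.
Evaluating at x = 9: q(9) = 113.

113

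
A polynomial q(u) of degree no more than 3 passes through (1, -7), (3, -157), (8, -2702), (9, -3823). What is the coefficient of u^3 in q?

Write q(u) = au^3 + bu^2 + cu + d. Substituting each data point gives a linear system:
  a + b + c + d = -7
  27a + 9b + 3c + d = -157
  512a + 64b + 8c + d = -2702
  729a + 81b + 9c + d = -3823
Solving the system yields a = -5, b = -2, c = -2, d = 2.
So q(u) = -5u^3 - 2u^2 - 2u + 2.
The leading coefficient is -5.

-5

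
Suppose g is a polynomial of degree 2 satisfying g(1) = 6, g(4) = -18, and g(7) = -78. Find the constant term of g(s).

Write g(s) = as^2 + bs + c. Substituting each data point gives a linear system:
  a + b + c = 6
  16a + 4b + c = -18
  49a + 7b + c = -78
Solving the system yields a = -2, b = 2, c = 6.
So g(s) = -2s^2 + 2s + 6.
The constant term is 6.

6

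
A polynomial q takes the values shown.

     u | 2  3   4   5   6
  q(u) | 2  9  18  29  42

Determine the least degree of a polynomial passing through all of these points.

Forward differences of the values at u = 2, 3, 4, 5, 6:
  q  : 2  9  18  29  42
  Δ  : 7  9  11  13
  Δ^2: 2  2  2
  Δ^3: 0  0
  Δ^4: 0
The second differences are constant (2) and nonzero, while all higher differences vanish, so the minimal degree is 2.

2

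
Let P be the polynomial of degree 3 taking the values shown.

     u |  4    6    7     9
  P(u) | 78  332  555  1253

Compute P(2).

Using the Lagrange interpolation formula with nodes 4, 6, 7, 9:
  L_0(u) = (u - 6)(u - 7)(u - 9) / -30
  L_1(u) = (u - 4)(u - 7)(u - 9) / 6
  L_2(u) = (u - 4)(u - 6)(u - 9) / -6
  L_3(u) = (u - 4)(u - 6)(u - 7) / 30
Then P(u) = 78·L_0(u) + 332·L_1(u) + 555·L_2(u) + 1253·L_3(u).
Expanding and collecting terms gives P(u) = 2u³ - 2u² - 5u + 2.
Evaluating at u = 2: P(2) = 0.

0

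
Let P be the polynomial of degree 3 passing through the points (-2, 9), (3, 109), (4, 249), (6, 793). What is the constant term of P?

1

Write P(t) = at^3 + bt^2 + ct + d. Substituting each data point gives a linear system:
  -8a + 4b - 2c + d = 9
  27a + 9b + 3c + d = 109
  64a + 16b + 4c + d = 249
  216a + 36b + 6c + d = 793
Solving the system yields a = 3, b = 5, c = -6, d = 1.
So P(t) = 3t^3 + 5t^2 - 6t + 1.
The constant term is 1.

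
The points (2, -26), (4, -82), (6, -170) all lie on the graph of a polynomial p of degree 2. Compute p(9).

-362

Using the Lagrange interpolation formula with nodes 2, 4, 6:
  L_0(u) = (u - 4)(u - 6) / 8
  L_1(u) = (u - 2)(u - 6) / -4
  L_2(u) = (u - 2)(u - 4) / 8
Then p(u) = -26·L_0(u) - 82·L_1(u) - 170·L_2(u).
Expanding and collecting terms gives p(u) = -4u^2 - 4u - 2.
Evaluating at u = 9: p(9) = -362.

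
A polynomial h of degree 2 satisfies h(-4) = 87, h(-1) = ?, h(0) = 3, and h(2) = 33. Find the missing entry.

6

The 3 known points determine the degree-2 polynomial uniquely.
Write h(u) = au^2 + bu + c. Substituting each data point gives a linear system:
  16a - 4b + c = 87
  c = 3
  4a + 2b + c = 33
Solving the system yields a = 6, b = 3, c = 3.
So h(u) = 6u^2 + 3u + 3.
Then h(-1) = 6.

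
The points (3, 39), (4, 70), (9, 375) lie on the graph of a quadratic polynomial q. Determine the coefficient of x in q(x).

Write q(x) = ax^2 + bx + c. Substituting each data point gives a linear system:
  9a + 3b + c = 39
  16a + 4b + c = 70
  81a + 9b + c = 375
Solving the system yields a = 5, b = -4, c = 6.
So q(x) = 5x^2 - 4x + 6.
The coefficient of x is -4.

-4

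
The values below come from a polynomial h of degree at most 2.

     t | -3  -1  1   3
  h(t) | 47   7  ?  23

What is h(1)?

-1

The 3 known points determine the degree-2 polynomial uniquely.
Write h(t) = at^2 + bt + c. Substituting each data point gives a linear system:
  9a - 3b + c = 47
  a - b + c = 7
  9a + 3b + c = 23
Solving the system yields a = 4, b = -4, c = -1.
So h(t) = 4t² - 4t - 1.
Then h(1) = -1.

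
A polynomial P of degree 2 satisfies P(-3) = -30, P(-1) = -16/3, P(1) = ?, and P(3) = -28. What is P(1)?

-14/3

On equispaced nodes a degree-2 polynomial has vanishing third forward difference, so
  - P(-3) + 3·P(-1) - 3·P(1) + P(3) = 0.
Substituting the known values and solving for P(1):
  -3·P(1) = 14
  P(1) = -14/3.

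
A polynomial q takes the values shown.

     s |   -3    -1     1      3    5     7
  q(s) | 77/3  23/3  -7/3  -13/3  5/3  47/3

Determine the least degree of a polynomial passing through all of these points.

2

Forward differences of the values at s = -3, -1, 1, 3, 5, 7:
  q  : 77/3  23/3  -7/3  -13/3  5/3  47/3
  Δ  : -18  -10  -2  6  14
  Δ^2: 8  8  8  8
  Δ^3: 0  0  0
  Δ^4: 0  0
  Δ^5: 0
The second differences are constant (8) and nonzero, while all higher differences vanish, so the minimal degree is 2.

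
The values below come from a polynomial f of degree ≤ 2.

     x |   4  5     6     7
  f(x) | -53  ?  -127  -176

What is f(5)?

On equispaced nodes a degree-2 polynomial has vanishing third forward difference, so
  - f(4) + 3·f(5) - 3·f(6) + f(7) = 0.
Substituting the known values and solving for f(5):
  3·f(5) = -258
  f(5) = -86.

-86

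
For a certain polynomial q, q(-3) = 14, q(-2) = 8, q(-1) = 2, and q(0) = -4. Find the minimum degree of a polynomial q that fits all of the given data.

1

Forward differences of the values at u = -3, -2, -1, 0:
  q  : 14  8  2  -4
  Δ  : -6  -6  -6
  Δ^2: 0  0
  Δ^3: 0
The first differences are constant (-6) and nonzero, while all higher differences vanish, so the minimal degree is 1.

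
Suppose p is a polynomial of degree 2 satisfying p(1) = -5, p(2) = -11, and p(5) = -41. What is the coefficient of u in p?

-3

Write p(u) = au^2 + bu + c. Substituting each data point gives a linear system:
  a + b + c = -5
  4a + 2b + c = -11
  25a + 5b + c = -41
Solving the system yields a = -1, b = -3, c = -1.
So p(u) = -u^2 - 3u - 1.
The coefficient of u is -3.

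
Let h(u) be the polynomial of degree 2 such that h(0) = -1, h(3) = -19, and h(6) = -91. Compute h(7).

-127

Write h(u) = au^2 + bu + c. Substituting each data point gives a linear system:
  c = -1
  9a + 3b + c = -19
  36a + 6b + c = -91
Solving the system yields a = -3, b = 3, c = -1.
So h(u) = -3u^2 + 3u - 1.
Then h(7) = -127.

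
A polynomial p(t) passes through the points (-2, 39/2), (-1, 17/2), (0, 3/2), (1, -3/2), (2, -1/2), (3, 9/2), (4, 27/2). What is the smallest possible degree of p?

2

Forward differences of the values at t = -2, -1, 0, 1, 2, 3, 4:
  p  : 39/2  17/2  3/2  -3/2  -1/2  9/2  27/2
  Δ  : -11  -7  -3  1  5  9
  Δ^2: 4  4  4  4  4
  Δ^3: 0  0  0  0
  Δ^4: 0  0  0
  Δ^5: 0  0
  Δ^6: 0
The second differences are constant (4) and nonzero, while all higher differences vanish, so the minimal degree is 2.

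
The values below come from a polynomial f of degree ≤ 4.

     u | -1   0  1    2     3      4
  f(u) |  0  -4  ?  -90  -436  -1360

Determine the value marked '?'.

The 5 known points determine the degree-4 polynomial uniquely.
Write f(u) = au^4 + bu^3 + cu^2 + du + e. Substituting each data point gives a linear system:
  a - b + c - d + e = 0
  e = -4
  16a + 8b + 4c + 2d + e = -90
  81a + 27b + 9c + 3d + e = -436
  256a + 64b + 16c + 4d + e = -1360
Solving the system yields a = -5, b = -2, c = 4, d = -3, e = -4.
So f(u) = -5u^4 - 2u^3 + 4u^2 - 3u - 4.
Then f(1) = -10.

-10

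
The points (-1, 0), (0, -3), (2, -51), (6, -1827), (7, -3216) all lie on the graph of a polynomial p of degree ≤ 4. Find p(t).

p(t) = -t^4 - 2t^3 - 2t^2 - 4t - 3

Write p(t) = at^4 + bt^3 + ct^2 + dt + e. Substituting each data point gives a linear system:
  a - b + c - d + e = 0
  e = -3
  16a + 8b + 4c + 2d + e = -51
  1296a + 216b + 36c + 6d + e = -1827
  2401a + 343b + 49c + 7d + e = -3216
Solving the system yields a = -1, b = -2, c = -2, d = -4, e = -3.
So p(t) = -t^4 - 2t^3 - 2t^2 - 4t - 3.
Check: p(7) = -3216. ✓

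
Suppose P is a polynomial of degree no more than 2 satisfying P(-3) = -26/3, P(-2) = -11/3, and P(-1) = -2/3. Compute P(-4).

Forward differences of the values at n = -3, -2, -1:
  P  : -26/3  -11/3  -2/3
  Δ  : 5  3
  Δ^2: -2
The second differences are constant, confirming degree 2.
Interpolating (Newton forward form) and evaluating at n = -4 gives P(-4) = -47/3.

-47/3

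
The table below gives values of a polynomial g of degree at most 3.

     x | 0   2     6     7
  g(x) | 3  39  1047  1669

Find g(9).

Write g(x) = ax^3 + bx^2 + cx + d. Substituting each data point gives a linear system:
  d = 3
  8a + 4b + 2c + d = 39
  216a + 36b + 6c + d = 1047
  343a + 49b + 7c + d = 1669
Solving the system yields a = 5, b = -1, c = 0, d = 3.
So g(x) = 5x^3 - x^2 + 3.
Then g(9) = 3567.

3567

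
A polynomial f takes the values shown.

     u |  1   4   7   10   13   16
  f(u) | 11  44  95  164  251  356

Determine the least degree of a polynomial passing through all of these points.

2

Forward differences of the values at u = 1, 4, 7, 10, 13, 16:
  f  : 11  44  95  164  251  356
  Δ  : 33  51  69  87  105
  Δ^2: 18  18  18  18
  Δ^3: 0  0  0
  Δ^4: 0  0
  Δ^5: 0
The second differences are constant (18) and nonzero, while all higher differences vanish, so the minimal degree is 2.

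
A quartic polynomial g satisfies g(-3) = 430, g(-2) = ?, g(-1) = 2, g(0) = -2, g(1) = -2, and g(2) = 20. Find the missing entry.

The 5 known points determine the degree-4 polynomial uniquely.
Write g(s) = as^4 + bs^3 + cs^2 + ds + e. Substituting each data point gives a linear system:
  81a - 27b + 9c - 3d + e = 430
  a - b + c - d + e = 2
  e = -2
  a + b + c + d + e = -2
  16a + 8b + 4c + 2d + e = 20
Solving the system yields a = 4, b = -5, c = -2, d = 3, e = -2.
So g(s) = 4s^4 - 5s^3 - 2s^2 + 3s - 2.
Then g(-2) = 88.

88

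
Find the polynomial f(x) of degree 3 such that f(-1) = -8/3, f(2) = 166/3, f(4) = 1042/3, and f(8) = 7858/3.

Using the Lagrange interpolation formula with nodes -1, 2, 4, 8:
  L_0(x) = (x - 2)(x - 4)(x - 8) / -135
  L_1(x) = (x + 1)(x - 4)(x - 8) / 36
  L_2(x) = (x + 1)(x - 2)(x - 8) / -40
  L_3(x) = (x + 1)(x - 2)(x - 4) / 216
Then f(x) = -8/3·L_0(x) + 166/3·L_1(x) + 1042/3·L_2(x) + 7858/3·L_3(x).
Expanding and collecting terms gives f(x) = 5x^3 + (1/3)x^2 + 4x + 6.
Check: f(8) = 7858/3. ✓

f(x) = 5x^3 + (1/3)x^2 + 4x + 6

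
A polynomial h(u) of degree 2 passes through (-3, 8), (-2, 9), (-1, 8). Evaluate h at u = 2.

Write h(u) = au^2 + bu + c. Substituting each data point gives a linear system:
  9a - 3b + c = 8
  4a - 2b + c = 9
  a - b + c = 8
Solving the system yields a = -1, b = -4, c = 5.
So h(u) = -u^2 - 4u + 5.
Then h(2) = -7.

-7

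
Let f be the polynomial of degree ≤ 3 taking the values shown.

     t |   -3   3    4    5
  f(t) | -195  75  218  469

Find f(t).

f(t) = 5t^3 - 6t^2 - 6

Write f(t) = at^3 + bt^2 + ct + d. Substituting each data point gives a linear system:
  -27a + 9b - 3c + d = -195
  27a + 9b + 3c + d = 75
  64a + 16b + 4c + d = 218
  125a + 25b + 5c + d = 469
Solving the system yields a = 5, b = -6, c = 0, d = -6.
So f(t) = 5t³ - 6t² - 6.
Check: f(4) = 218. ✓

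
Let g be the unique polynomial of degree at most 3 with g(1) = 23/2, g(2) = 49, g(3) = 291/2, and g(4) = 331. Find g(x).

Write g(x) = ax^3 + bx^2 + cx + d. Substituting each data point gives a linear system:
  a + b + c + d = 23/2
  8a + 4b + 2c + d = 49
  27a + 9b + 3c + d = 291/2
  64a + 16b + 4c + d = 331
Solving the system yields a = 5, b = -1/2, c = 4, d = 3.
So g(x) = 5x^3 - (1/2)x^2 + 4x + 3.
Check: g(4) = 331. ✓

g(x) = 5x^3 - (1/2)x^2 + 4x + 3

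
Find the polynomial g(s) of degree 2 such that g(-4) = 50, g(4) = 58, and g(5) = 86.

Write g(s) = as^2 + bs + c. Substituting each data point gives a linear system:
  16a - 4b + c = 50
  16a + 4b + c = 58
  25a + 5b + c = 86
Solving the system yields a = 3, b = 1, c = 6.
So g(s) = 3s^2 + s + 6.
Check: g(4) = 58. ✓

g(s) = 3s^2 + s + 6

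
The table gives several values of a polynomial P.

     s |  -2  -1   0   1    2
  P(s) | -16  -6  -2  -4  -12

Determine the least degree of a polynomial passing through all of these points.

2

Forward differences of the values at s = -2, -1, 0, 1, 2:
  P  : -16  -6  -2  -4  -12
  Δ  : 10  4  -2  -8
  Δ^2: -6  -6  -6
  Δ^3: 0  0
  Δ^4: 0
The second differences are constant (-6) and nonzero, while all higher differences vanish, so the minimal degree is 2.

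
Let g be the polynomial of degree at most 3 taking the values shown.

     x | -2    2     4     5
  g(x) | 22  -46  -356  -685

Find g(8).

-2728

Write g(x) = ax^3 + bx^2 + cx + d. Substituting each data point gives a linear system:
  -8a + 4b - 2c + d = 22
  8a + 4b + 2c + d = -46
  64a + 16b + 4c + d = -356
  125a + 25b + 5c + d = -685
Solving the system yields a = -5, b = -3, c = 3, d = 0.
So g(x) = -5x^3 - 3x^2 + 3x.
Then g(8) = -2728.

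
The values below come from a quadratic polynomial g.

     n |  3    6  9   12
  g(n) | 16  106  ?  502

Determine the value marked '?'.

On equispaced nodes a degree-2 polynomial has vanishing third forward difference, so
  - g(3) + 3·g(6) - 3·g(9) + g(12) = 0.
Substituting the known values and solving for g(9):
  -3·g(9) = -804
  g(9) = 268.

268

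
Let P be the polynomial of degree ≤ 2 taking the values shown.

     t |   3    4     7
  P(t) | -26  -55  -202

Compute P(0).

Write P(t) = at^2 + bt + c. Substituting each data point gives a linear system:
  9a + 3b + c = -26
  16a + 4b + c = -55
  49a + 7b + c = -202
Solving the system yields a = -5, b = 6, c = 1.
So P(t) = -5t^2 + 6t + 1.
Then P(0) = 1.

1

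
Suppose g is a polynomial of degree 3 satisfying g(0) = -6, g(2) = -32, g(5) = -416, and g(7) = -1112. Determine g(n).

Write g(n) = an^3 + bn^2 + cn + d. Substituting each data point gives a linear system:
  d = -6
  8a + 4b + 2c + d = -32
  125a + 25b + 5c + d = -416
  343a + 49b + 7c + d = -1112
Solving the system yields a = -3, b = -2, c = 3, d = -6.
So g(n) = -3n^3 - 2n^2 + 3n - 6.
Check: g(7) = -1112. ✓

g(n) = -3n^3 - 2n^2 + 3n - 6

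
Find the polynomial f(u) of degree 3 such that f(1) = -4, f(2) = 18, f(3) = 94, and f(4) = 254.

f(u) = 5u^3 - 3u^2 - 4u - 2

Write f(u) = au^3 + bu^2 + cu + d. Substituting each data point gives a linear system:
  a + b + c + d = -4
  8a + 4b + 2c + d = 18
  27a + 9b + 3c + d = 94
  64a + 16b + 4c + d = 254
Solving the system yields a = 5, b = -3, c = -4, d = -2.
So f(u) = 5u³ - 3u² - 4u - 2.
Check: f(2) = 18. ✓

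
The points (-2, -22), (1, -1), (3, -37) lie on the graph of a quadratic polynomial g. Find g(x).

Write g(x) = ax^2 + bx + c. Substituting each data point gives a linear system:
  4a - 2b + c = -22
  a + b + c = -1
  9a + 3b + c = -37
Solving the system yields a = -5, b = 2, c = 2.
So g(x) = -5x^2 + 2x + 2.
Check: g(-2) = -22. ✓

g(x) = -5x^2 + 2x + 2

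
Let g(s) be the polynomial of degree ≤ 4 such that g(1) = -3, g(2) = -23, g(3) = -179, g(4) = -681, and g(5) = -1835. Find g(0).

-5

Forward differences of the values at s = 1, 2, 3, 4, 5:
  g  : -3  -23  -179  -681  -1835
  Δ  : -20  -156  -502  -1154
  Δ^2: -136  -346  -652
  Δ^3: -210  -306
  Δ^4: -96
The fourth differences are constant, confirming degree 4.
Interpolating (Newton forward form) and evaluating at s = 0 gives g(0) = -5.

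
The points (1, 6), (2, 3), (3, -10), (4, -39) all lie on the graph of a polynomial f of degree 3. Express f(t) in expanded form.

Write f(t) = at^3 + bt^2 + ct + d. Substituting each data point gives a linear system:
  a + b + c + d = 6
  8a + 4b + 2c + d = 3
  27a + 9b + 3c + d = -10
  64a + 16b + 4c + d = -39
Solving the system yields a = -1, b = 1, c = 1, d = 5.
So f(t) = -t^3 + t^2 + t + 5.
Check: f(4) = -39. ✓

f(t) = -t^3 + t^2 + t + 5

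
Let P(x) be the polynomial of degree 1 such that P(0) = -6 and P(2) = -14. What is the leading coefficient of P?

Write P(x) = ax + b. Substituting each data point gives a linear system:
  b = -6
  2a + b = -14
Solving the system yields a = -4, b = -6.
So P(x) = -4x - 6.
The leading coefficient is -4.

-4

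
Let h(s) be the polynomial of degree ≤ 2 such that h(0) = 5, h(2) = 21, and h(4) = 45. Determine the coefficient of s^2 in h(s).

1

Write h(s) = as^2 + bs + c. Substituting each data point gives a linear system:
  c = 5
  4a + 2b + c = 21
  16a + 4b + c = 45
Solving the system yields a = 1, b = 6, c = 5.
So h(s) = s^2 + 6s + 5.
The leading coefficient is 1.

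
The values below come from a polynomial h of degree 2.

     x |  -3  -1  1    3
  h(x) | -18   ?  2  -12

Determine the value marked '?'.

The 3 known points determine the degree-2 polynomial uniquely.
Write h(x) = ax^2 + bx + c. Substituting each data point gives a linear system:
  9a - 3b + c = -18
  a + b + c = 2
  9a + 3b + c = -12
Solving the system yields a = -2, b = 1, c = 3.
So h(x) = -2x^2 + x + 3.
Then h(-1) = 0.

0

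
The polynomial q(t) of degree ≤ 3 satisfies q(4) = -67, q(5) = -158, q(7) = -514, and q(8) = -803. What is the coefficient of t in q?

4

Write q(t) = at^3 + bt^2 + ct + d. Substituting each data point gives a linear system:
  64a + 16b + 4c + d = -67
  125a + 25b + 5c + d = -158
  343a + 49b + 7c + d = -514
  512a + 64b + 8c + d = -803
Solving the system yields a = -2, b = 3, c = 4, d = -3.
So q(t) = -2t^3 + 3t^2 + 4t - 3.
The coefficient of t is 4.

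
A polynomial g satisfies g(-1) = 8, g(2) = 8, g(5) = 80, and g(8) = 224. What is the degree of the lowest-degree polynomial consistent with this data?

2

Forward differences of the values at x = -1, 2, 5, 8:
  g  : 8  8  80  224
  Δ  : 0  72  144
  Δ^2: 72  72
  Δ^3: 0
The second differences are constant (72) and nonzero, while all higher differences vanish, so the minimal degree is 2.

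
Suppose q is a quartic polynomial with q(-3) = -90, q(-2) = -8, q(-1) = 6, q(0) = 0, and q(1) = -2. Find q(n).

q(n) = -n^4 + 2n^3 + 3n^2 - 6n

Using the Lagrange interpolation formula with nodes -3, -2, -1, 0, 1:
  L_0(n) = (n + 2)(n + 1)n(n - 1) / 24
  L_1(n) = (n + 3)(n + 1)n(n - 1) / -6
  L_2(n) = (n + 3)(n + 2)n(n - 1) / 4
  L_3(n) = (n + 3)(n + 2)(n + 1)(n - 1) / -6
  L_4(n) = (n + 3)(n + 2)(n + 1)n / 24
Then q(n) = -90·L_0(n) - 8·L_1(n) + 6·L_2(n) + 0·L_3(n) - 2·L_4(n).
Expanding and collecting terms gives q(n) = -n⁴ + 2n³ + 3n² - 6n.
Check: q(-2) = -8. ✓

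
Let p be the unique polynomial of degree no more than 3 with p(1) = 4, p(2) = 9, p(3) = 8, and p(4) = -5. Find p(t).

Using the Lagrange interpolation formula with nodes 1, 2, 3, 4:
  L_0(t) = (t - 2)(t - 3)(t - 4) / -6
  L_1(t) = (t - 1)(t - 3)(t - 4) / 2
  L_2(t) = (t - 1)(t - 2)(t - 4) / -2
  L_3(t) = (t - 1)(t - 2)(t - 3) / 6
Then p(t) = 4·L_0(t) + 9·L_1(t) + 8·L_2(t) - 5·L_3(t).
Expanding and collecting terms gives p(t) = -t^3 + 3t^2 + 3t - 1.
Check: p(4) = -5. ✓

p(t) = -t^3 + 3t^2 + 3t - 1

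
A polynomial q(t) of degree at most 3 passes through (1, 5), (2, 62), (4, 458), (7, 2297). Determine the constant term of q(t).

-6

Write q(t) = at^3 + bt^2 + ct + d. Substituting each data point gives a linear system:
  a + b + c + d = 5
  8a + 4b + 2c + d = 62
  64a + 16b + 4c + d = 458
  343a + 49b + 7c + d = 2297
Solving the system yields a = 6, b = 5, c = 0, d = -6.
So q(t) = 6t³ + 5t² - 6.
The constant term is -6.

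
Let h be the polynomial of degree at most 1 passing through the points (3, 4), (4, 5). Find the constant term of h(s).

1

Write h(s) = as + b. Substituting each data point gives a linear system:
  3a + b = 4
  4a + b = 5
Solving the system yields a = 1, b = 1.
So h(s) = s + 1.
The constant term is 1.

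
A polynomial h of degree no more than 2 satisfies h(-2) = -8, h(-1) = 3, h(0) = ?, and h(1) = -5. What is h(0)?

4

On equispaced nodes a degree-2 polynomial has vanishing third forward difference, so
  - h(-2) + 3·h(-1) - 3·h(0) + h(1) = 0.
Substituting the known values and solving for h(0):
  -3·h(0) = -12
  h(0) = 4.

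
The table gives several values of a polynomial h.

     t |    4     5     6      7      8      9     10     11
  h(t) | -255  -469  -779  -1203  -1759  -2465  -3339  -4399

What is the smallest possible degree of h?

Forward differences of the values at t = 4, 5, 6, 7, 8, 9, 10, 11:
  h  : -255  -469  -779  -1203  -1759  -2465  -3339  -4399
  Δ  : -214  -310  -424  -556  -706  -874  -1060
  Δ^2: -96  -114  -132  -150  -168  -186
  Δ^3: -18  -18  -18  -18  -18
  Δ^4: 0  0  0  0
  Δ^5: 0  0  0
  Δ^6: 0  0
  Δ^7: 0
The third differences are constant (-18) and nonzero, while all higher differences vanish, so the minimal degree is 3.

3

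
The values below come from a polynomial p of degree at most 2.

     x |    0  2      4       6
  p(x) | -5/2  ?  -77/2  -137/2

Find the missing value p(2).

The 3 known points determine the degree-2 polynomial uniquely.
Write p(x) = ax^2 + bx + c. Substituting each data point gives a linear system:
  c = -5/2
  16a + 4b + c = -77/2
  36a + 6b + c = -137/2
Solving the system yields a = -1, b = -5, c = -5/2.
So p(x) = -x^2 - 5x - 5/2.
Then p(2) = -33/2.

-33/2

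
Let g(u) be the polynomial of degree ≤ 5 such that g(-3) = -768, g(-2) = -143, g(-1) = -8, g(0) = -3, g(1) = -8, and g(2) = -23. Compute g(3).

-48

Forward differences of the values at u = -3, -2, -1, 0, 1, 2:
  g  : -768  -143  -8  -3  -8  -23
  Δ  : 625  135  5  -5  -15
  Δ^2: -490  -130  -10  -10
  Δ^3: 360  120  0
  Δ^4: -240  -120
  Δ^5: 120
The fifth differences are constant, confirming degree 5.
Interpolating (Newton forward form) and evaluating at u = 3 gives g(3) = -48.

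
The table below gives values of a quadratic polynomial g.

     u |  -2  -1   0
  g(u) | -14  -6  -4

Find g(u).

Using the Lagrange interpolation formula with nodes -2, -1, 0:
  L_0(u) = (u + 1)u / 2
  L_1(u) = (u + 2)u / -1
  L_2(u) = (u + 2)(u + 1) / 2
Then g(u) = -14·L_0(u) - 6·L_1(u) - 4·L_2(u).
Expanding and collecting terms gives g(u) = -3u^2 - u - 4.
Check: g(-1) = -6. ✓

g(u) = -3u^2 - u - 4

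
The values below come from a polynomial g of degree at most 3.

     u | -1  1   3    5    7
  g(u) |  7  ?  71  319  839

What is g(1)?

-1

The 4 known points determine the degree-3 polynomial uniquely.
Write g(u) = au^3 + bu^2 + cu + d. Substituting each data point gives a linear system:
  -a + b - c + d = 7
  27a + 9b + 3c + d = 71
  125a + 25b + 5c + d = 319
  343a + 49b + 7c + d = 839
Solving the system yields a = 2, b = 4, c = -6, d = -1.
So g(u) = 2u^3 + 4u^2 - 6u - 1.
Then g(1) = -1.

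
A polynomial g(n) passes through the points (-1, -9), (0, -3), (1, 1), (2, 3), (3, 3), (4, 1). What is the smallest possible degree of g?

2

Forward differences of the values at n = -1, 0, 1, 2, 3, 4:
  g  : -9  -3  1  3  3  1
  Δ  : 6  4  2  0  -2
  Δ^2: -2  -2  -2  -2
  Δ^3: 0  0  0
  Δ^4: 0  0
  Δ^5: 0
The second differences are constant (-2) and nonzero, while all higher differences vanish, so the minimal degree is 2.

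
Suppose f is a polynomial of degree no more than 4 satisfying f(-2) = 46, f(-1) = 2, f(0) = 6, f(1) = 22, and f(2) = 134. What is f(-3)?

294

Using the Lagrange interpolation formula with nodes -2, -1, 0, 1, 2:
  L_0(s) = (s + 1)s(s - 1)(s - 2) / 24
  L_1(s) = (s + 2)s(s - 1)(s - 2) / -6
  L_2(s) = (s + 2)(s + 1)(s - 1)(s - 2) / 4
  L_3(s) = (s + 2)(s + 1)s(s - 2) / -6
  L_4(s) = (s + 2)(s + 1)s(s - 1) / 24
Then f(s) = 46·L_0(s) + 2·L_1(s) + 6·L_2(s) + 22·L_3(s) + 134·L_4(s).
Expanding and collecting terms gives f(s) = 5s^4 + 4s^3 + s^2 + 6s + 6.
Evaluating at s = -3: f(-3) = 294.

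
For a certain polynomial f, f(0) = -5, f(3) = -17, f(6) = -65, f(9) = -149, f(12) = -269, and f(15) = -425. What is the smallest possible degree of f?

2

Forward differences of the values at t = 0, 3, 6, 9, 12, 15:
  f  : -5  -17  -65  -149  -269  -425
  Δ  : -12  -48  -84  -120  -156
  Δ^2: -36  -36  -36  -36
  Δ^3: 0  0  0
  Δ^4: 0  0
  Δ^5: 0
The second differences are constant (-36) and nonzero, while all higher differences vanish, so the minimal degree is 2.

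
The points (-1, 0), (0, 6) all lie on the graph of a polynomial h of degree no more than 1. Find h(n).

h(n) = 6n + 6

Using the Lagrange interpolation formula with nodes -1, 0:
  L_0(n) = n / -1
  L_1(n) = (n + 1) / 1
Then h(n) = 0·L_0(n) + 6·L_1(n).
Expanding and collecting terms gives h(n) = 6n + 6.
Check: h(-1) = 0. ✓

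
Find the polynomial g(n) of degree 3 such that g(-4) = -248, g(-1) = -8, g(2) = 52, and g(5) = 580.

g(n) = 4n^3 + 2n^2 + 6n

Using the Lagrange interpolation formula with nodes -4, -1, 2, 5:
  L_0(n) = (n + 1)(n - 2)(n - 5) / -162
  L_1(n) = (n + 4)(n - 2)(n - 5) / 54
  L_2(n) = (n + 4)(n + 1)(n - 5) / -54
  L_3(n) = (n + 4)(n + 1)(n - 2) / 162
Then g(n) = -248·L_0(n) - 8·L_1(n) + 52·L_2(n) + 580·L_3(n).
Expanding and collecting terms gives g(n) = 4n³ + 2n² + 6n.
Check: g(2) = 52. ✓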